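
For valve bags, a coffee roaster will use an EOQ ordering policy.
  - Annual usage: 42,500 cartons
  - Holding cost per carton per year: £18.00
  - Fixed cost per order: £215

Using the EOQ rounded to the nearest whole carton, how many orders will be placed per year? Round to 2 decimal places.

42.16 orders per year

Q* = √(2·D·S / H) = √(2·42,500·215 / 18) = √1,015,277.8 ≈ 1,007.61 → Q = 1,008
N = D/Q = 42,500/1,008 ≈ 42.163 orders/yr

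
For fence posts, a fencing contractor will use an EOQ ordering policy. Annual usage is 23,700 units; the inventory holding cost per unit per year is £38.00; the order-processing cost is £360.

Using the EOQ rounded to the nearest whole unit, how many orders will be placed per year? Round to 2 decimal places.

35.37 orders per year

Q* = √(2·D·S / H) = √(2·23,700·360 / 38) = √449,052.6 ≈ 670.11 → Q = 670
N = D/Q = 23,700/670 ≈ 35.373 orders/yr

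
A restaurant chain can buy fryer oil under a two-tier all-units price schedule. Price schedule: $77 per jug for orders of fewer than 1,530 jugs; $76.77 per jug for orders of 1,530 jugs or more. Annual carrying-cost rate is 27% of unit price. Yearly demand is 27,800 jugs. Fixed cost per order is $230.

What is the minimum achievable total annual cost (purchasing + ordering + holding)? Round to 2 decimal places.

H₁ = 27%×$77 = $20.7900;  H₂ = 27%×$76.77 = $20.7279
EOQ₁ = √(2×27,800×230/20.7900) = 784.29  (< 1,530, feasible at tier 1)
EOQ₂ = √(2×27,800×230/20.7279) = 785.46  (< 1,530 → use Q = 1,530 at tier-2 price)
TC(tier 1 (EOQ₁), Q≈784.3) = $2,156,905.29
TC(tier 2, Q≈1,530.0) = $2,154,241.93
Minimum at tier 2: $2,154,241.93

$2,154,241.93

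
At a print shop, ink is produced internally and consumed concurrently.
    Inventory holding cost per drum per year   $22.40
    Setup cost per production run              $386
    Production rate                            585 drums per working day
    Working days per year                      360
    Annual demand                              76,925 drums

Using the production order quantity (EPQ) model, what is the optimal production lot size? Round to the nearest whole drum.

2,044 drums

Daily demand d = 76,925/360 = 213.681; p = 585; 1 − d/p = 0.63473
EPQ = √(2DS / (H(1 − d/p)))
    = √(2 × 76,925 × 386 / (22.4 × 0.63473)) ≈ 2,043.73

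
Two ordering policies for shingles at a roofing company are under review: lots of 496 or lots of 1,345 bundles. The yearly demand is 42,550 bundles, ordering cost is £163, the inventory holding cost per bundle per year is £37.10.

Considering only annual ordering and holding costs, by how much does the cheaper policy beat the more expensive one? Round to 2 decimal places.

Annual cost at Q: ordering D·S/Q plus holding Q·H/2.
TC(496) = (42,550/496)×163 + (496/2)×37.1 = £23,183.97
TC(1,345) = (42,550/1,345)×163 + (1,345/2)×37.1 = £30,106.37
Cheaper: Q = 496.  Difference = £6,922.40

£6,922.40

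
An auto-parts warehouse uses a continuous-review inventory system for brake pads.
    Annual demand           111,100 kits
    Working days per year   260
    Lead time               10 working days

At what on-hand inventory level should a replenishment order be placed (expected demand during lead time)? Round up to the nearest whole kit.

Daily demand d = 111,100 / 260 = 427.308 kits/day
Demand during lead time = 427.308 × 10 = 4,273.08
Reorder point = 4,273.08 → round up

4,274 kits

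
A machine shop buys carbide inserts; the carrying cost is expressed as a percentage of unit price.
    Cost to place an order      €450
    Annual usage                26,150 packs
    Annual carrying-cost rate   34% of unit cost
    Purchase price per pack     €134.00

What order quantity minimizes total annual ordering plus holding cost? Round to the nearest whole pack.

719 packs

H = i·C = 0.34 × €134 = €45.5600 per pack-year
Optimal lot size Q* = (2 × 26,150 × €450 / €45.56)^½ ≈ 718.73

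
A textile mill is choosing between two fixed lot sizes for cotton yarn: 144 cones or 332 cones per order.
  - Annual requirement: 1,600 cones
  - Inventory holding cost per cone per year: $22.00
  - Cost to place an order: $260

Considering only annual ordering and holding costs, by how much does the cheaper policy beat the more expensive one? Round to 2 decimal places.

$432.12

For each Q, cost = (D/Q)·S + (Q/2)·H.
TC(144) = (1,600/144)×260 + (144/2)×22 = $4,472.89
TC(332) = (1,600/332)×260 + (332/2)×22 = $4,905.01
|ΔTC| = |$4,472.89 − $4,905.01| = $432.12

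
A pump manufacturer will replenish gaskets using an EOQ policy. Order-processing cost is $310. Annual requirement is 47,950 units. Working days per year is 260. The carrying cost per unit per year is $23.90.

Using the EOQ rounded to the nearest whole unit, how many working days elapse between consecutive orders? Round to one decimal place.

Optimal lot size Q* = (2 × 47,950 × $310 / $23.9)^½ ≈ 1,115.30 → Q = 1,115 units
Cycle time = (working days × Q)/D = (260 × 1,115) / 47,950 = 6.046 days

6.0 days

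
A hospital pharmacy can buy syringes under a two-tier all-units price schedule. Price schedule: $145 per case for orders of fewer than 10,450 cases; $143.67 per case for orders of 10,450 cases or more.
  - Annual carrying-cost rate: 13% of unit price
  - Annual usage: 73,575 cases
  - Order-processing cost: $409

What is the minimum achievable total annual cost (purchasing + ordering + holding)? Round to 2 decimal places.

$10,670,987.73

H₁ = 13%×$145 = $18.8500;  H₂ = 13%×$143.67 = $18.6771
EOQ₁ = √(2×73,575×409/18.8500) = 1,786.84  (< 10,450, feasible at tier 1)
EOQ₂ = √(2×73,575×409/18.6771) = 1,795.09  (< 10,450 → use Q = 10,450 at tier-2 price)
TC(tier 1 (EOQ₁), Q≈1,786.8) = $10,702,056.97
TC(tier 2, Q≈10,450.0) = $10,670,987.73
Minimum at tier 2: $10,670,987.73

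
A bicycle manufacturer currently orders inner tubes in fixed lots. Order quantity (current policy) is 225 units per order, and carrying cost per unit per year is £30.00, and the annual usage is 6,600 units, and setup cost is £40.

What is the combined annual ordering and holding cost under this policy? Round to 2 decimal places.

Orders/yr = 6,600/225 = 29.333; ordering cost = 29.333 × £40 = £1,173.33
Average inventory = 225/2 = 112.5; holding cost = 112.5 × £30 = £3,375.00
Total = £1,173.33 + £3,375.00 = £4,548.33

£4,548.33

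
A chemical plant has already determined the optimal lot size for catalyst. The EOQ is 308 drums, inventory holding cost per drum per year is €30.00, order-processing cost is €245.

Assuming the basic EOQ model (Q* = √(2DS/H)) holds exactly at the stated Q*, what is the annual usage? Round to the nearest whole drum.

EOQ relation: Q² = 2DS/H, so rearrange for the unknown.
D = Q²H / (2S) = 308² × 30 / (2 × 245) = 5,808.00

5,808 drums per year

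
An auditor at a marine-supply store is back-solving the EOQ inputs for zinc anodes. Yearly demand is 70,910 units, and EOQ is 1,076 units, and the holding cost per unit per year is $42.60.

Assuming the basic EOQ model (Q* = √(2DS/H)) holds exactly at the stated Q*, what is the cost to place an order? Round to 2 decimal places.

From Q* = √(2DS/H) ⇒ Q*² = 2DS/H.
S = Q²H / (2D) = 1,076² × 42.6 / (2 × 70,910) = 347.7736

$347.77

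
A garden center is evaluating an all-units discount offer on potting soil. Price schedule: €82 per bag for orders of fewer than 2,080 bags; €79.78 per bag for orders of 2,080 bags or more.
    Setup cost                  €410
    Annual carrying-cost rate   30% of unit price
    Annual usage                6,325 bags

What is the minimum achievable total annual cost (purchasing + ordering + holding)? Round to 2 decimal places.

H₁ = 30%×€82 = €24.6000;  H₂ = 30%×€79.78 = €23.9340
EOQ₁ = √(2×6,325×410/24.6000) = 459.17  (< 2,080, feasible at tier 1)
EOQ₂ = √(2×6,325×410/23.9340) = 465.51  (< 2,080 → use Q = 2,080 at tier-2 price)
TC(tier 1 (EOQ₁), Q≈459.2) = €529,945.48
TC(tier 2, Q≈2,080.0) = €530,746.61
Minimum at tier 1 (EOQ₁): €529,945.48

€529,945.48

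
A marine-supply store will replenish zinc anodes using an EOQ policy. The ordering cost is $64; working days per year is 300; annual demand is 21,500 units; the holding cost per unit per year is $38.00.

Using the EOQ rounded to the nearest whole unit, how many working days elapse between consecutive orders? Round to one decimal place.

Q* = √(2·D·S / H) = √(2·21,500·64 / 38) = √72,421.1 ≈ 269.11 → Q = 269 units
Cycle time = (working days × Q)/D = (300 × 269) / 21,500 = 3.753 days

3.8 days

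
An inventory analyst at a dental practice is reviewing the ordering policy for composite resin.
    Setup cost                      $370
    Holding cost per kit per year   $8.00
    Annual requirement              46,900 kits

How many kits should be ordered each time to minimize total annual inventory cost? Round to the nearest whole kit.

Q* = √(2·D·S / H) = √(2·46,900·370 / 8) = √4,338,250.0 ≈ 2,082.85

2,083 kits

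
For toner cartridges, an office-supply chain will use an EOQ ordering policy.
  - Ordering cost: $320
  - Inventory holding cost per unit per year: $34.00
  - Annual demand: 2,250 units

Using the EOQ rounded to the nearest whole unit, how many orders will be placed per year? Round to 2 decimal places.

10.92 orders per year

2DS/H = 2·2,250·320/34 = 42,352.94
EOQ = √42,352.94 ≈ 205.80 → Q = 206
N = D/Q = 2,250/206 ≈ 10.922 orders/yr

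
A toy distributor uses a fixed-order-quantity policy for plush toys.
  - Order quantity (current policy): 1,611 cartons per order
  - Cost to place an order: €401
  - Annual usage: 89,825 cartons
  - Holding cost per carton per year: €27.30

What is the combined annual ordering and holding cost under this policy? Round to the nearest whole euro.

Ordering: D/Q × S = 89,825/1,611 × €401 = €22,358.67
Holding:  Q/2 × H = 1,611/2 × €27.3 = €21,990.15
Total = €22,358.67 + €21,990.15 = €44,348.82

€44,349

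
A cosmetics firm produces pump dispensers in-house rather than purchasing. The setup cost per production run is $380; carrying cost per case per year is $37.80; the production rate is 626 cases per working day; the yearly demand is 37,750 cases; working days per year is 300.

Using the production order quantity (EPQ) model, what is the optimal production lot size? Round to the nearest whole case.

d = 37,750/300 = 125.8333 cases/day;  effective holding cost H(1 − d/p) = 37.8·(1 − 125.8333/626) = 30.20176
Q* = √(2DS / H_eff) = √(2·37,750·380 / 30.20176) ≈ 974.65

975 cases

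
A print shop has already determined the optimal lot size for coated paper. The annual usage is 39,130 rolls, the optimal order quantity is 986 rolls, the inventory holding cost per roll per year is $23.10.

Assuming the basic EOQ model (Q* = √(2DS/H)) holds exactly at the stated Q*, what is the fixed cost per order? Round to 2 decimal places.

$286.96

From Q* = √(2DS/H) ⇒ Q*² = 2DS/H.
S = Q²H / (2D) = 986² × 23.1 / (2 × 39,130) = 286.9630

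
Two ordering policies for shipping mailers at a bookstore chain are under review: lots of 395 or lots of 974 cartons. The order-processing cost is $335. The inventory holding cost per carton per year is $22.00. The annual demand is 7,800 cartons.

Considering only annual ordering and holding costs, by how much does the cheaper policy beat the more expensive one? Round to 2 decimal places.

Annual cost at Q: ordering D·S/Q plus holding Q·H/2.
TC(395) = (7,800/395)×335 + (395/2)×22 = $10,960.19
TC(974) = (7,800/974)×335 + (974/2)×22 = $13,396.75
Cheaper: Q = 395.  Difference = $2,436.56

$2,436.56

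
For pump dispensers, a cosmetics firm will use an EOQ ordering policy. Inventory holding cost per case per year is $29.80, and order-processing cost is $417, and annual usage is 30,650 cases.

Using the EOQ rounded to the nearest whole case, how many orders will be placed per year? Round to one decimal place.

EOQ = √(2DS/H) = √(2 × 30,650 × 417 / 29.8)
    = √(857,788.59) ≈ 926.17 → Q = 926
Orders per year = D/Q = 30,650 / 926 = 33.099

33.1 orders per year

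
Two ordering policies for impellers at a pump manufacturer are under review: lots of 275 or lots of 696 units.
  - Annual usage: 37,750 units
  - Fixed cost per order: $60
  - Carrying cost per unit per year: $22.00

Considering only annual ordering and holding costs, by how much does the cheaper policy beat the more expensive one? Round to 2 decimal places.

TC(Q) = (D/Q)S + (Q/2)H
TC(275) = (37,750/275)×60 + (275/2)×22 = $11,261.36
TC(696) = (37,750/696)×60 + (696/2)×22 = $10,910.31
Lots of 696 are cheaper by $351.05.

$351.05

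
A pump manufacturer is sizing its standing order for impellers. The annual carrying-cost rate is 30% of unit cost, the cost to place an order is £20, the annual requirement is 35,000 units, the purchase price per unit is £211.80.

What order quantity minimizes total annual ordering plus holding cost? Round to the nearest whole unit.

148 units

H = i·C = 0.3 × £211.8 = £63.5400 per unit-year
Q* = √(2·D·S / H) = √(2·35,000·20 / 63.54) = √22,033.4 ≈ 148.44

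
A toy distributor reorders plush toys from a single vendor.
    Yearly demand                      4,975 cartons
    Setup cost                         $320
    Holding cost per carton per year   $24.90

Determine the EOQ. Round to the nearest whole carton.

Q* = √(2·D·S / H) = √(2·4,975·320 / 24.9) = √127,871.5 ≈ 357.59

358 cartons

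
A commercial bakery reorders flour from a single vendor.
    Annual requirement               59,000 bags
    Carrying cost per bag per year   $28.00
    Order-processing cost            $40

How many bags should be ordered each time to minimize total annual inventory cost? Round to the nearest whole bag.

411 bags

2DS/H = 2·59,000·40/28 = 168,571.43
EOQ = √168,571.43 ≈ 410.57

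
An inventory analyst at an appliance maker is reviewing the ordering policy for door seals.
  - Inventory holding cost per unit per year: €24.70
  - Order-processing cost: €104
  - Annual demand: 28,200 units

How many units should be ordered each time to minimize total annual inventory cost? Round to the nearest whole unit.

Optimal lot size Q* = (2 × 28,200 × €104 / €24.7)^½ ≈ 487.31

487 units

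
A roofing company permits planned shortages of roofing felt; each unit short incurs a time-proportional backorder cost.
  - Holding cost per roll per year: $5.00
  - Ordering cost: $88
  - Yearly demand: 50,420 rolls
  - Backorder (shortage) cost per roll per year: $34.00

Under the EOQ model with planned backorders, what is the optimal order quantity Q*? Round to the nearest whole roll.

Basic EOQ = √(2·50,420·88/5) = 1,332.210
Backorder adjustment √((H+b)/b) = √((5+34)/34) = 1.0710
Q* = 1,332.210 × 1.0710 ≈ 1,426.81

1,427 rolls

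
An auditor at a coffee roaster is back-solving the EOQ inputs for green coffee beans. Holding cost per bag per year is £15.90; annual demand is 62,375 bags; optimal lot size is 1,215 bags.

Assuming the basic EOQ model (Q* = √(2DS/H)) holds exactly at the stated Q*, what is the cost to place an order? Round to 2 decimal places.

£188.15

Since Q* = (2DS/H)^½, squaring gives Q*²·H = 2DS.
S = Q²H / (2D) = 1,215² × 15.9 / (2 × 62,375) = 188.1521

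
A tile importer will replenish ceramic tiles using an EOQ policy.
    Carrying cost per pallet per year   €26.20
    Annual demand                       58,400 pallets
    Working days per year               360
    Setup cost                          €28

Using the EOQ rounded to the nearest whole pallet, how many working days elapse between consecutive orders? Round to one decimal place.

2.2 days

EOQ = √(2DS/H) = √(2 × 58,400 × 28 / 26.2)
    = √(124,824.43) ≈ 353.31 → Q = 353 pallets
Cycle time = (working days × Q)/D = (360 × 353) / 58,400 = 2.176 days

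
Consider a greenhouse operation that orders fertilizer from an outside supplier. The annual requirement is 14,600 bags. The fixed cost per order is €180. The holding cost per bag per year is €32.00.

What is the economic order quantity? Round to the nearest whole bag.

405 bags

Q* = √(2·D·S / H) = √(2·14,600·180 / 32) = √164,250.0 ≈ 405.28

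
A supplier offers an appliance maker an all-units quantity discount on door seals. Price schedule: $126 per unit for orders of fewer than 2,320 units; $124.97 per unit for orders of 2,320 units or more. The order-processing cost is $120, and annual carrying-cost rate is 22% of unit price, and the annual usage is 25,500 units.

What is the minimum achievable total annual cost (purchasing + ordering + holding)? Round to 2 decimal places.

$3,219,946.31

H₁ = 22%×$126 = $27.7200;  H₂ = 22%×$124.97 = $27.4934
EOQ₁ = √(2×25,500×120/27.7200) = 469.87  (< 2,320, feasible at tier 1)
EOQ₂ = √(2×25,500×120/27.4934) = 471.80  (< 2,320 → use Q = 2,320 at tier-2 price)
TC(tier 1 (EOQ₁), Q≈469.9) = $3,226,024.84
TC(tier 2, Q≈2,320.0) = $3,219,946.31
Minimum at tier 2: $3,219,946.31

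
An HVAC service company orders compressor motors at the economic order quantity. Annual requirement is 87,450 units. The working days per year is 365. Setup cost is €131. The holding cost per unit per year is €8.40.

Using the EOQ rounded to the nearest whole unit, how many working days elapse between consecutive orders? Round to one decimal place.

6.9 days

2DS/H = 2·87,450·131/8.4 = 2,727,607.14
EOQ = √2,727,607.14 ≈ 1,651.55 → Q = 1,652 units
T = Q/D × 365 days = 1,652/87,450 × 365 = 6.895 days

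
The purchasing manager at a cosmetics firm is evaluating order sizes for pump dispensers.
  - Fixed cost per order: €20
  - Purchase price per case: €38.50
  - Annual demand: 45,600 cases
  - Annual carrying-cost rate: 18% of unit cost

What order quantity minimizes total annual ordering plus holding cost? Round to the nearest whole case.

513 cases

Carrying cost H = €38.5 × 18% = €6.9300/case/yr
EOQ = √(2DS/H) = √(2 × 45,600 × 20 / 6.93)
    = √(263,203.46) ≈ 513.03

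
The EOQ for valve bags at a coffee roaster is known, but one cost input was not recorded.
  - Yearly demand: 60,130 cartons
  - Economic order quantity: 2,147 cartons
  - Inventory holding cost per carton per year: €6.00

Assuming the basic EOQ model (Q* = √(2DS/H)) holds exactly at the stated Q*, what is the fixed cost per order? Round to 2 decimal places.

€229.98

Since Q* = (2DS/H)^½, squaring gives Q*²·H = 2DS.
S = Q²H / (2D) = 2,147² × 6 / (2 × 60,130) = 229.9822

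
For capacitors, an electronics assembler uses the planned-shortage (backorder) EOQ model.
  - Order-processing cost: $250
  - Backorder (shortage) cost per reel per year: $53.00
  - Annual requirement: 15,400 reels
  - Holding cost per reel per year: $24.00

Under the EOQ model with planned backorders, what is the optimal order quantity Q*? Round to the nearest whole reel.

683 reels

Q* = √(2DS/H) · √((H + b)/b)
   = √(2 × 15,400 × 250 / 24) · √((24 + 53) / 53)
   = 566.422 × 1.2053 ≈ 682.73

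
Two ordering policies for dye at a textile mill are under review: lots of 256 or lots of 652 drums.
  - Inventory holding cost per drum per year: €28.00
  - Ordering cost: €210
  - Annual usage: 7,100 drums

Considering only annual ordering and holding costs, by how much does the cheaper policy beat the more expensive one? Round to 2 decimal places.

TC(Q) = (D/Q)S + (Q/2)H
TC(256) = (7,100/256)×210 + (256/2)×28 = €9,408.22
TC(652) = (7,100/652)×210 + (652/2)×28 = €11,414.81
|ΔTC| = |€9,408.22 − €11,414.81| = €2,006.59

€2,006.59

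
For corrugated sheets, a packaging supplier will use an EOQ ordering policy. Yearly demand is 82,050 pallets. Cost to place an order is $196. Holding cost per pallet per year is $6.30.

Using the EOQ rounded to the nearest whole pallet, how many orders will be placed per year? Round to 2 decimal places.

36.32 orders per year

2DS/H = 2·82,050·196/6.3 = 5,105,333.33
EOQ = √5,105,333.33 ≈ 2,259.50 → Q = 2,259
N = D/Q = 82,050/2,259 ≈ 36.321 orders/yr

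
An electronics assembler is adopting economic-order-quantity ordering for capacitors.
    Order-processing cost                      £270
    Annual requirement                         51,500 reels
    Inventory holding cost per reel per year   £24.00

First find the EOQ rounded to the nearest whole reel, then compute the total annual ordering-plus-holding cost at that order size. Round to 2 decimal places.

Optimal lot size Q* = (2 × 51,500 × £270 / £24)^½ ≈ 1,076.45 → Q = 1,076 reels
Annual ordering cost = (D/Q)·S = (51,500/1,076) × 270 = £12,922.86
Annual holding cost  = (Q/2)·H = (1,076/2) × 24 = £12,912.00
Total = £12,922.86 + £12,912.00 = £25,834.86

£25,834.86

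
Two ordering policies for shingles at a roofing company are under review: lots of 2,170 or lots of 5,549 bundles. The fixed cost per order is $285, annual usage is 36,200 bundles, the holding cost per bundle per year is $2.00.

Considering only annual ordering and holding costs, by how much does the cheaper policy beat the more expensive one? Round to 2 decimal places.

For each Q, cost = (D/Q)·S + (Q/2)·H.
TC(2,170) = (36,200/2,170)×285 + (2,170/2)×2 = $6,924.38
TC(5,549) = (36,200/5,549)×285 + (5,549/2)×2 = $7,408.25
Lots of 2,170 are cheaper by $483.88.

$483.88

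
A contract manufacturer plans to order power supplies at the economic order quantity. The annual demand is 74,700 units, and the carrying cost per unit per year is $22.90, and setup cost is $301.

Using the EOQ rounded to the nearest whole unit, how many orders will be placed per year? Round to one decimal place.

53.3 orders per year

EOQ = √(2DS/H) = √(2 × 74,700 × 301 / 22.9)
    = √(1,963,729.26) ≈ 1,401.33 → Q = 1,401
N = D/Q = 74,700/1,401 ≈ 53.319 orders/yr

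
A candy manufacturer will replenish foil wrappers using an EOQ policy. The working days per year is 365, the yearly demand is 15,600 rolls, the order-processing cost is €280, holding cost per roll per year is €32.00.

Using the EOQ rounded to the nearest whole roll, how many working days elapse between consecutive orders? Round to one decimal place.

Q* = √(2·D·S / H) = √(2·15,600·280 / 32) = √273,000.0 ≈ 522.49 → Q = 522 rolls
T = Q/D × 365 days = 522/15,600 × 365 = 12.213 days

12.2 days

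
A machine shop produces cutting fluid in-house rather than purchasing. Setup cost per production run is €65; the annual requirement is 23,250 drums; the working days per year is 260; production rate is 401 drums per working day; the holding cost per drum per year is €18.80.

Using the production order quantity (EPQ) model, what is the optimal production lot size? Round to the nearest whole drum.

Daily demand d = 23,250/260 = 89.423; p = 401; 1 − d/p = 0.77700
EPQ = √(2DS / (H(1 − d/p)))
    = √(2 × 23,250 × 65 / (18.8 × 0.77700)) ≈ 454.88

455 drums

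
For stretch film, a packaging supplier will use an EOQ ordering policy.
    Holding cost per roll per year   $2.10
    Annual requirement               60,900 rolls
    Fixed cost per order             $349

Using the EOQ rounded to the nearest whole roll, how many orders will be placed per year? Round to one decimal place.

13.5 orders per year

Optimal lot size Q* = (2 × 60,900 × $349 / $2.1)^½ ≈ 4,499.11 → Q = 4,499
Orders per year = D/Q = 60,900 / 4,499 = 13.536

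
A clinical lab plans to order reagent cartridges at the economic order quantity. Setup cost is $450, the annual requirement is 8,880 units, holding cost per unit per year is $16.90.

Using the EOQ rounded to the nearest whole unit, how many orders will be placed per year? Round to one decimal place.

12.9 orders per year

Q* = √(2·D·S / H) = √(2·8,880·450 / 16.9) = √472,899.4 ≈ 687.68 → Q = 688
N = D/Q = 8,880/688 ≈ 12.907 orders/yr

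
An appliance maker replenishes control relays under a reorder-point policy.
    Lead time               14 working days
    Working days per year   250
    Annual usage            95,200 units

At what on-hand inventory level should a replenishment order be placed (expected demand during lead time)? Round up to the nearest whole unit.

Daily demand d = 95,200 / 250 = 380.800 units/day
Demand during lead time = 380.800 × 14 = 5,331.20
Reorder point = 5,331.20 → round up

5,332 units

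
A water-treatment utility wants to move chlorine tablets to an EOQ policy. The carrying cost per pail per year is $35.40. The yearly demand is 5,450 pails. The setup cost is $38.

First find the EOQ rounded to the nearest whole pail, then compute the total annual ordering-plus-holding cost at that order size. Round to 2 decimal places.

Q* = √(2·D·S / H) = √(2·5,450·38 / 35.4) = √11,700.6 ≈ 108.17 → Q = 108 pails
Ordering: D/Q × S = 5,450/108 × $38 = $1,917.59
Holding:  Q/2 × H = 108/2 × $35.4 = $1,911.60
Total = $1,917.59 + $1,911.60 = $3,829.19

$3,829.19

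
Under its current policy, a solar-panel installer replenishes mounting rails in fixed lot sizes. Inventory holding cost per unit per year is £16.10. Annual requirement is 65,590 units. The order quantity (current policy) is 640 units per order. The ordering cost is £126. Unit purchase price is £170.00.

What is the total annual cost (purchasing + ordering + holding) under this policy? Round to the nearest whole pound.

£11,168,365

Annual ordering cost = (D/Q)·S = (65,590/640) × 126 = £12,913.03
Annual holding cost  = (Q/2)·H = (640/2) × 16.1 = £5,152.00
Purchase cost = D·C = 65,590 × 170 = £11,150,300.00
Total = £12,913.03 + £5,152.00 + £11,150,300.00 = £11,168,365.03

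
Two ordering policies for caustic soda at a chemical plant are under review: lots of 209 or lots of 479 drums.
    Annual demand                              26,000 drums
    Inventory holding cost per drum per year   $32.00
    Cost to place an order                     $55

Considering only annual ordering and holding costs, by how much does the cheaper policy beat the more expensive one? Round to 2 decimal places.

$463.28

Annual cost at Q: ordering D·S/Q plus holding Q·H/2.
TC(209) = (26,000/209)×55 + (209/2)×32 = $10,186.11
TC(479) = (26,000/479)×55 + (479/2)×32 = $10,649.39
Lots of 209 are cheaper by $463.28.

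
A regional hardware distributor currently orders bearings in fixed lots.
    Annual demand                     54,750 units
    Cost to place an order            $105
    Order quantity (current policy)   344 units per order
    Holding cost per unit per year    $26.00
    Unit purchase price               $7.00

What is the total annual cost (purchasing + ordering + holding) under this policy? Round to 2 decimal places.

Ordering: D/Q × S = 54,750/344 × $105 = $16,711.48
Holding:  Q/2 × H = 344/2 × $26 = $4,472.00
Purchase cost = D·C = 54,750 × 7 = $383,250.00
Total = $16,711.48 + $4,472.00 + $383,250.00 = $404,433.48

$404,433.48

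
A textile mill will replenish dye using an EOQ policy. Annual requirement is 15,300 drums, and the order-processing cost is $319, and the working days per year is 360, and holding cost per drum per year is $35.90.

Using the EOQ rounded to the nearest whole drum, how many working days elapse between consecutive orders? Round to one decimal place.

12.3 days

Optimal lot size Q* = (2 × 15,300 × $319 / $35.9)^½ ≈ 521.45 → Q = 521 drums
T = Q/D × 360 days = 521/15,300 × 360 = 12.259 days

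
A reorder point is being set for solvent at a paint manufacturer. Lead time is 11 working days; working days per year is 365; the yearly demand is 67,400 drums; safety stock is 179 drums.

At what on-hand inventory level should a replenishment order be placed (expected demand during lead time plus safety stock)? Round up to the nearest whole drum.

Daily demand d = 67,400 / 365 = 184.658 drums/day
Demand during lead time = 184.658 × 11 = 2,031.23
Reorder point = 2,031.23 + 179 = 2,210.23 → round up

2,211 drums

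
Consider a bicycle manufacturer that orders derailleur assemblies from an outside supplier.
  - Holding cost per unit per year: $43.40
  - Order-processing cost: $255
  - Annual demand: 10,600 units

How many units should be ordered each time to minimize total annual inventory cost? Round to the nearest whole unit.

353 units

Q* = √(2·D·S / H) = √(2·10,600·255 / 43.4) = √124,562.2 ≈ 352.93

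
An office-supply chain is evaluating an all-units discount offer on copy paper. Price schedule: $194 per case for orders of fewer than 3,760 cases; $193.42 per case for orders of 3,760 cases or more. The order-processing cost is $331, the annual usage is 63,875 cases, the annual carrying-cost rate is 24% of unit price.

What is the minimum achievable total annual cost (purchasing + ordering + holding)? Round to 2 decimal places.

$12,436,121.18

H₁ = 24%×$194 = $46.5600;  H₂ = 24%×$193.42 = $46.4208
EOQ₁ = √(2×63,875×331/46.5600) = 952.99  (< 3,760, feasible at tier 1)
EOQ₂ = √(2×63,875×331/46.4208) = 954.42  (< 3,760 → use Q = 3,760 at tier-2 price)
TC(tier 1 (EOQ₁), Q≈953.0) = $12,436,121.18
TC(tier 2, Q≈3,760.0) = $12,447,596.64
Minimum at tier 1 (EOQ₁): $12,436,121.18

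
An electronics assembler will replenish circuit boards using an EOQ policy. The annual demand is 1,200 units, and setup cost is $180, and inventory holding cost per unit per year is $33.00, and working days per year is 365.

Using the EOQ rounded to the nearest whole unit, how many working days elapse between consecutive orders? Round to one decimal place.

Q* = √(2·D·S / H) = √(2·1,200·180 / 33) = √13,090.9 ≈ 114.42 → Q = 114 units
Days between orders = 365 / (D/Q) = 365 / 10.526 ≈ 34.675

34.7 days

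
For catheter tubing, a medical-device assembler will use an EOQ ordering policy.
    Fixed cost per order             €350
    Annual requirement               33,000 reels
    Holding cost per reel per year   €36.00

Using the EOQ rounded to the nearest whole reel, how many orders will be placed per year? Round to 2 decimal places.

EOQ = √(2DS/H) = √(2 × 33,000 × 350 / 36)
    = √(641,666.67) ≈ 801.04 → Q = 801
N = D/Q = 33,000/801 ≈ 41.199 orders/yr

41.20 orders per year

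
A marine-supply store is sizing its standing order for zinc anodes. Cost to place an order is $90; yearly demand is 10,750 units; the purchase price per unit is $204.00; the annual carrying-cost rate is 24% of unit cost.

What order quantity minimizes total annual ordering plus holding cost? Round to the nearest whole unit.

199 units

Carrying cost H = $204 × 24% = $48.9600/unit/yr
EOQ = √(2DS/H) = √(2 × 10,750 × 90 / 48.96)
    = √(39,522.06) ≈ 198.80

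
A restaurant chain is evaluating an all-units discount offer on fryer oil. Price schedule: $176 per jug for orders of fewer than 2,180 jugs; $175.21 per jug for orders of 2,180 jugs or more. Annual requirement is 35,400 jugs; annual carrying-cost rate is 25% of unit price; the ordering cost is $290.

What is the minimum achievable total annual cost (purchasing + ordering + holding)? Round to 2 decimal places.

$6,254,887.90

H₁ = 25%×$176 = $44.0000;  H₂ = 25%×$175.21 = $43.8025
EOQ₁ = √(2×35,400×290/44.0000) = 683.11  (< 2,180, feasible at tier 1)
EOQ₂ = √(2×35,400×290/43.8025) = 684.65  (< 2,180 → use Q = 2,180 at tier-2 price)
TC(tier 1 (EOQ₁), Q≈683.1) = $6,260,456.75
TC(tier 2, Q≈2,180.0) = $6,254,887.90
Minimum at tier 2: $6,254,887.90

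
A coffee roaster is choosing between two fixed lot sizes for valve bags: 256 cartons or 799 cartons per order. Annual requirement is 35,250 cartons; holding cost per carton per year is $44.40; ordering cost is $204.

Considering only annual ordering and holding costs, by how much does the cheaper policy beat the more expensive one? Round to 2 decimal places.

Annual cost at Q: ordering D·S/Q plus holding Q·H/2.
TC(256) = (35,250/256)×204 + (256/2)×44.4 = $33,773.04
TC(799) = (35,250/799)×204 + (799/2)×44.4 = $26,737.80
|ΔTC| = |$33,773.04 − $26,737.80| = $7,035.24

$7,035.24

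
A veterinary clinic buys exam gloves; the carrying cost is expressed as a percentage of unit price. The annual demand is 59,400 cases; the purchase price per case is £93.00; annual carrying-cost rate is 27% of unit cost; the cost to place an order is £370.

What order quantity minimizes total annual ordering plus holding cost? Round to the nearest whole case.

1,323 cases

H = i·C = 0.27 × £93 = £25.1100 per case-year
EOQ = √(2DS/H) = √(2 × 59,400 × 370 / 25.11)
    = √(1,750,537.63) ≈ 1,323.08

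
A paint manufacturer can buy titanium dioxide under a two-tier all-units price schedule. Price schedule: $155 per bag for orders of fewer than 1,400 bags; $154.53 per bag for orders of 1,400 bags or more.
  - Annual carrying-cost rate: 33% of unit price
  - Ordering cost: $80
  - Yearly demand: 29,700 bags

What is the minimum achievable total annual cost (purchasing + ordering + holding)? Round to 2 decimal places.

H₁ = 33%×$155 = $51.1500;  H₂ = 33%×$154.53 = $50.9949
EOQ₁ = √(2×29,700×80/51.1500) = 304.80  (< 1,400, feasible at tier 1)
EOQ₂ = √(2×29,700×80/50.9949) = 305.26  (< 1,400 → use Q = 1,400 at tier-2 price)
TC(tier 1 (EOQ₁), Q≈304.8) = $4,619,090.54
TC(tier 2, Q≈1,400.0) = $4,626,934.57
Minimum at tier 1 (EOQ₁): $4,619,090.54

$4,619,090.54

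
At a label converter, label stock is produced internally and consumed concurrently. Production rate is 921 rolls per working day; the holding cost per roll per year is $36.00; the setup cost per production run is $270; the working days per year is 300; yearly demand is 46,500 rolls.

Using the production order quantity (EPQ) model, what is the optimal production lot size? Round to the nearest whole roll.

Daily demand d = 46,500/300 = 155.000; p = 921; 1 − d/p = 0.83170
EPQ = √(2DS / (H(1 − d/p)))
    = √(2 × 46,500 × 270 / (36 × 0.83170)) ≈ 915.77

916 rolls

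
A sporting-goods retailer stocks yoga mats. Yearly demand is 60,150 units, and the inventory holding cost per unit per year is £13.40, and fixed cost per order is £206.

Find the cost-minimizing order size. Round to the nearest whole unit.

1,360 units

Q* = √(2·D·S / H) = √(2·60,150·206 / 13.4) = √1,849,388.1 ≈ 1,359.92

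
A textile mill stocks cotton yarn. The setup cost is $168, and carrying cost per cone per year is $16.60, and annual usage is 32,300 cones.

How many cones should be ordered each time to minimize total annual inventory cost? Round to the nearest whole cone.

809 cones

EOQ = √(2DS/H) = √(2 × 32,300 × 168 / 16.6)
    = √(653,783.13) ≈ 808.57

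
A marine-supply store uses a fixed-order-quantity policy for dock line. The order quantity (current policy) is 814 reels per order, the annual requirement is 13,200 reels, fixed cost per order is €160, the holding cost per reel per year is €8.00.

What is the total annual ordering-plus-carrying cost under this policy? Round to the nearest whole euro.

€5,851

Ordering: D/Q × S = 13,200/814 × €160 = €2,594.59
Holding:  Q/2 × H = 814/2 × €8 = €3,256.00
Total = €2,594.59 + €3,256.00 = €5,850.59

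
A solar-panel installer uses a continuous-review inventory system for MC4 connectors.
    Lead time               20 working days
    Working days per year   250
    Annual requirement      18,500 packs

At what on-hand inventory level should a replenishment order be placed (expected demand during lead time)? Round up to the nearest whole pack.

Daily demand d = 18,500 / 250 = 74.000 packs/day
Demand during lead time = 74.000 × 20 = 1,480.00
Reorder point = 1,480.00 → round up

1,480 packs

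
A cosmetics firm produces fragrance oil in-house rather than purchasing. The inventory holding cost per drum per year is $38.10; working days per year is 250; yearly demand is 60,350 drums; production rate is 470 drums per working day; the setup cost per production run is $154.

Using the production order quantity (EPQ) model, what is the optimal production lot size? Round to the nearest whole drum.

1,002 drums

Daily demand d = 60,350/250 = 241.400; p = 470; 1 − d/p = 0.48638
EPQ = √(2DS / (H(1 − d/p)))
    = √(2 × 60,350 × 154 / (38.1 × 0.48638)) ≈ 1,001.53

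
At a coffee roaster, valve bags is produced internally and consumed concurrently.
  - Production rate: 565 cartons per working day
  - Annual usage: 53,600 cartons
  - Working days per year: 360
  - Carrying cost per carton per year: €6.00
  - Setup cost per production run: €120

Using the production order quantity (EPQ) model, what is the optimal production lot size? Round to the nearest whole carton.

1,706 cartons

d = 53,600/360 = 148.8889 cartons/day;  effective holding cost H(1 − d/p) = 6·(1 − 148.8889/565) = 4.41888
Q* = √(2DS / H_eff) = √(2·53,600·120 / 4.41888) ≈ 1,706.21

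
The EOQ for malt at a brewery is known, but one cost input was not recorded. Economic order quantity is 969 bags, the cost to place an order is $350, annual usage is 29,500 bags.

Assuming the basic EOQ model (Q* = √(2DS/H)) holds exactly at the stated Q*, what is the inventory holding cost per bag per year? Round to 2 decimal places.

From Q* = √(2DS/H) ⇒ Q*² = 2DS/H.
H = 2DS / Q² = 2 × 29,500 × 350 / 969² = 21.9924

$21.99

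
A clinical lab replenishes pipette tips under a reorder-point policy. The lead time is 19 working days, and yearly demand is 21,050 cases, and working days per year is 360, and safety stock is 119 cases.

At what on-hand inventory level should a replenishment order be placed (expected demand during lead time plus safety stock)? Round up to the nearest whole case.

Daily demand d = 21,050 / 360 = 58.472 cases/day
Demand during lead time = 58.472 × 19 = 1,110.97
Reorder point = 1,110.97 + 119 = 1,229.97 → round up

1,230 cases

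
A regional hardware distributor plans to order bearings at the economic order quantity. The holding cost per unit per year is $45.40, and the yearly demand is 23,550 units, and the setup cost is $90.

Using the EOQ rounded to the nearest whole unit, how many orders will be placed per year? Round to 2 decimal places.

76.96 orders per year

Optimal lot size Q* = (2 × 23,550 × $90 / $45.4)^½ ≈ 305.57 → Q = 306
N = D/Q = 23,550/306 ≈ 76.961 orders/yr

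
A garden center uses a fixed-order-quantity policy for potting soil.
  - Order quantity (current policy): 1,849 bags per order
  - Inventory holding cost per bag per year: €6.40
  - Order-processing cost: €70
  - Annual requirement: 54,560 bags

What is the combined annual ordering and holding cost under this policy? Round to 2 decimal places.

€7,982.35

Annual ordering cost = (D/Q)·S = (54,560/1,849) × 70 = €2,065.55
Annual holding cost  = (Q/2)·H = (1,849/2) × 6.4 = €5,916.80
Total = €2,065.55 + €5,916.80 = €7,982.35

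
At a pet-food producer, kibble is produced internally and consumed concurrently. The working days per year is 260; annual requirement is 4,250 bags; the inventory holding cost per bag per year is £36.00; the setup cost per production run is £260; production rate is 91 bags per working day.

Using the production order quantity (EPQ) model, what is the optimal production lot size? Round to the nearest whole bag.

274 bags

Daily demand d = 4,250/260 = 16.346; p = 91; 1 − d/p = 0.82037
EPQ = √(2DS / (H(1 − d/p)))
    = √(2 × 4,250 × 260 / (36 × 0.82037)) ≈ 273.55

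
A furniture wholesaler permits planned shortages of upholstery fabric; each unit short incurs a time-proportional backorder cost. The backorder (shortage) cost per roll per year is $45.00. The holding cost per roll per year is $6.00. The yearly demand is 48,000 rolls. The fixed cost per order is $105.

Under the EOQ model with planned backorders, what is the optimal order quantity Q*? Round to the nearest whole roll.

1,380 rolls

Basic EOQ = √(2·48,000·105/6) = 1,296.148
Backorder adjustment √((H+b)/b) = √((6+45)/45) = 1.0646
Q* = 1,296.148 × 1.0646 ≈ 1,379.86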